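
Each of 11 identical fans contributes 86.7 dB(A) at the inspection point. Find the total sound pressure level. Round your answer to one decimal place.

97.1 dB(A)

N identical incoherent sources raise the level by 10·log₁₀ N.
L_total = 86.7 + 10·log₁₀(11) = 86.7 + 10.414 = 97.11 dB(A).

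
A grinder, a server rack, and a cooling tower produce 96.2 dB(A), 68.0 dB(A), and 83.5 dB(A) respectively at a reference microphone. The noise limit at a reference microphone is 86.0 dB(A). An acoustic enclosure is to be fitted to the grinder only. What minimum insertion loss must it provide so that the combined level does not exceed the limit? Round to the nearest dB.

14 dB

The untreated sources together contribute 10^(68.0/10) + 10^(83.5/10) = 2.302e+08, i.e. 83.62 dB(A).
To meet 86.0 dB(A) overall, the treated grinder may contribute at most 10^(86.0/10) − 2.302e+08 = 1.679e+08, i.e. 82.25 dB(A).
So the grinder must be reduced from 96.2 to 82.25 dB(A): IL = 13.95 dB.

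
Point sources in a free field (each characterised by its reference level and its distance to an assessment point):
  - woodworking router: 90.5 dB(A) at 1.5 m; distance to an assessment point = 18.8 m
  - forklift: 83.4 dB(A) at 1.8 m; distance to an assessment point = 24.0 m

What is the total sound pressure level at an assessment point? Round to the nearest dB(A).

69 dB(A)

Apply inverse-square spreading to bring every level to the receiver, then sum 10^(L/10).
woodworking router: 90.5 − 20·log₁₀(18.8/1.5) = 90.5 − 21.96 = 68.54 dB(A).
forklift: 83.4 − 20·log₁₀(24.0/1.8) = 83.4 − 22.50 = 60.90 dB(A).
Σ 10^(L/10) = 8.373e+06 → L_total = 10·log₁₀(8.373e+06) = 69.23 dB(A).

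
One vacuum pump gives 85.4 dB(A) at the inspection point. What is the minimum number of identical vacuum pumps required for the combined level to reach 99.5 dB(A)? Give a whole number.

26

The shortfall is 99.5 − 85.4 = 14.1 dB, and N units add 10·log₁₀ N, so need 10·log₁₀ N ≥ 14.1.
N ≥ 10^(14.1/10) = 25.704, so N = 26.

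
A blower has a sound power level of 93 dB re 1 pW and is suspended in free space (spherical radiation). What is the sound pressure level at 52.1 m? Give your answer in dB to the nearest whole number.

48 dB

The power spreads over a sphere of area 4π·r², so L_p = L_w − 10·log₁₀(4π·r²).
4π·r² = 3.411e+04 m², 10·log₁₀ of that is 45.329 dB.
L_p = 93 − 45.329 = 47.67 dB.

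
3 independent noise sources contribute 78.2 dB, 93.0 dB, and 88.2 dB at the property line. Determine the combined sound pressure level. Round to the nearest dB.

94 dB

Incoherent sources combine by intensity addition: L_total = 10·log₁₀(Σ 10^(L_i/10)).
Σ 10^(L/10) = 10^(78.2/10) + 10^(93.0/10) + 10^(88.2/10) = 2.722e+09.
L_total = 10·log₁₀(2.722e+09) = 94.35 dB.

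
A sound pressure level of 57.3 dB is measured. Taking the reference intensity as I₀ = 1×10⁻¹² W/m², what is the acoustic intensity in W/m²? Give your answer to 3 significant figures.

5.37e-07 W/m²

L = 10·log₁₀(I/I₀) ⇒ I = I₀·10^(L/10) = 10⁻¹² × 10^5.73.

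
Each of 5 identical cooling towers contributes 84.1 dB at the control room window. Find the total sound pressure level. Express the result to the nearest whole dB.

91 dB

With 5 equal, uncorrelated contributions the intensity is 5× that of one unit, giving a rise of 10·log₁₀ 5.
L_total = 84.1 + 10·log₁₀(5) = 84.1 + 6.990 = 91.09 dB.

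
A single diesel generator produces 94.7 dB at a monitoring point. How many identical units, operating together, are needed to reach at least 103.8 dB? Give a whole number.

Need L₁ + 10·log₁₀ N ≥ 103.8, i.e. log₁₀ N ≥ 0.91.
N ≥ 10^(9.1/10) = 8.128, so N = 9.

9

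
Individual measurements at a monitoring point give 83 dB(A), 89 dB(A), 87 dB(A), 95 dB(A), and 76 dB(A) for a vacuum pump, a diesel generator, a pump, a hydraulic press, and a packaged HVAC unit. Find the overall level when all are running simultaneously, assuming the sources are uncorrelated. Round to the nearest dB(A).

Incoherent sources combine by intensity addition: L_total = 10·log₁₀(Σ 10^(L_i/10)).
Σ 10^(L/10) = 10^(83/10) + 10^(89/10) + 10^(87/10) + 10^(95/10) + 10^(76/10) = 4.697e+09.
L_total = 10·log₁₀(4.697e+09) = 96.72 dB(A).

97 dB(A)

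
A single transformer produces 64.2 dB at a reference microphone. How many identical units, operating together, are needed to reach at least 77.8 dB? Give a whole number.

N identical sources give L₁ + 10·log₁₀ N, so require 10·log₁₀ N ≥ 77.8 − 64.2 = 13.6 dB.
N ≥ 10^(13.6/10) = 22.909, so N = 23.

23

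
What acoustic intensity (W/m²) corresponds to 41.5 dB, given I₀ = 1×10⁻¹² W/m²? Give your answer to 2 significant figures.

I = I₀·10^(L/10) = 10⁻¹² × 10^(41.5/10) = 10^(-7.850).

1.4e-08 W/m²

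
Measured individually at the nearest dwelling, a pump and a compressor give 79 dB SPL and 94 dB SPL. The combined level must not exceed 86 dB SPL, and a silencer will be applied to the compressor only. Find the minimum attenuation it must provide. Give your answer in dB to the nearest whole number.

Fixed contribution from the other source: Σ 10^(L/10) = 10^(79/10) = 7.943e+07 (79.00 dB SPL).
To meet 86 dB SPL overall, the treated compressor may contribute at most 10^(86/10) − 7.943e+07 = 3.187e+08, i.e. 85.03 dB SPL.
Required insertion loss = 94 − 85.03 = 8.97 dB.

9 dB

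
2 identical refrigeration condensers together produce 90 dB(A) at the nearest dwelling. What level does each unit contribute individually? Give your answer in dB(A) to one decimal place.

87.0 dB(A)

Dividing the total intensity by 2 lowers the level by 10·log₁₀ 2 = 3.010 dB: L₁ = 90 − 3.010.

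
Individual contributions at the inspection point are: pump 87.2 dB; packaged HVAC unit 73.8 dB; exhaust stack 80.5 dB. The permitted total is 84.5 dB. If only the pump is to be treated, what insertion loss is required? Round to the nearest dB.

6 dB

Everything except the pump sums to 10^(73.8/10) + 10^(80.5/10) = 1.362e+08 in linear terms, 81.34 dB.
To meet 84.5 dB overall, the treated pump may contribute at most 10^(84.5/10) − 1.362e+08 = 1.456e+08, i.e. 81.63 dB.
So the pump must be reduced from 87.2 to 81.63 dB: IL = 5.57 dB.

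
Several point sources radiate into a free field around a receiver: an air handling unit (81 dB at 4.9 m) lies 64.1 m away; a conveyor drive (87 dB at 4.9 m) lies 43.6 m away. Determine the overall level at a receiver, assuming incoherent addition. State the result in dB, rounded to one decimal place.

68.5 dB

First find each source's level at the receiver (point-source: −20·log₁₀(r/r_ref)), then combine on an intensity basis.
air handling unit: 81 − 20·log₁₀(64.1/4.9) = 81 − 22.33 = 58.67 dB.
conveyor drive: 87 − 20·log₁₀(43.6/4.9) = 87 − 18.99 = 68.01 dB.
Σ 10^(L/10) = 7.066e+06 → L_total = 10·log₁₀(7.066e+06) = 68.49 dB.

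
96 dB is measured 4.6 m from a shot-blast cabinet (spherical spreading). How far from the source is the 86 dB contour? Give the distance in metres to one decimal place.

14.5 m

Point-source spreading drops the level by 20·log₁₀(r₂/r₁); inverting, r₂/r₁ = 10^(ΔL/20).
r₂ = 4.6·10^((96−86)/20) = 4.6·10^(10.0/20) = 14.55 m.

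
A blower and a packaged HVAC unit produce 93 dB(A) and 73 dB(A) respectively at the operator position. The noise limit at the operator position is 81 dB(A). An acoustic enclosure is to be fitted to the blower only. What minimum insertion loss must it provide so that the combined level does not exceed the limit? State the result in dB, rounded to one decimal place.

12.7 dB

The untreated sources together contribute 10^(73/10) = 1.995e+07, i.e. 73.00 dB(A).
The limit corresponds to 10^(81/10) = 1.259e+08; subtracting the fixed part leaves 1.059e+08 for the blower, i.e. 80.25 dB(A).
So the blower must be reduced from 93 to 80.25 dB(A): IL = 12.75 dB.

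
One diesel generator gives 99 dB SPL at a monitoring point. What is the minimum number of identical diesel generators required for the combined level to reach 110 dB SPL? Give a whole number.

13

N identical sources give L₁ + 10·log₁₀ N, so require 10·log₁₀ N ≥ 110 − 99 = 11.0 dB.
N ≥ 10^(11.0/10) = 12.589, so N = 13.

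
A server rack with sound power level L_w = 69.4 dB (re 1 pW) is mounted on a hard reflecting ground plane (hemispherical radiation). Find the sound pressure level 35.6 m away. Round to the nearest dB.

The power spreads over a hemisphere of area 2π·r², so L_p = L_w − 10·log₁₀(2π·r²).
2π·r² = 7963 m², 10·log₁₀ of that is 39.011 dB.
L_p = 69.4 − 39.011 = 30.39 dB.

30 dB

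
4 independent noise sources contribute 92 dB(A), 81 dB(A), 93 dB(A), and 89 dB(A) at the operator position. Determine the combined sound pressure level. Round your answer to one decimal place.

For uncorrelated sources the intensities add, so convert each level to linear form, sum, and take 10·log₁₀ of the total.
Σ 10^(L/10) = 10^(92/10) + 10^(81/10) + 10^(93/10) + 10^(89/10) = 4.500e+09.
L_total = 10·log₁₀(4.500e+09) = 96.53 dB(A).

96.5 dB(A)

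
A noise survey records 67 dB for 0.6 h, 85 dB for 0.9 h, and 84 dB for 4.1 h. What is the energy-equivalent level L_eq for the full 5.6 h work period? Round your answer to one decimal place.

L_eq = 10·log₁₀[(1/T)·Σ tᵢ·10^(Lᵢ/10)] with T = 5.6 h.
Σ tᵢ·10^(Lᵢ/10) = 0.6·10^(67/10) + 0.9·10^(85/10) + 4.1·10^(84/10) = 1.317e+09.
L_eq = 10·log₁₀(1.317e+09/5.6) = 83.72 dB.

83.7 dB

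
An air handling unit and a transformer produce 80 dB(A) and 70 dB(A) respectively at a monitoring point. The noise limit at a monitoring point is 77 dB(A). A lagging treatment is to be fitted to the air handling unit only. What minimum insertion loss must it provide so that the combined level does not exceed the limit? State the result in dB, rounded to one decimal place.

4.0 dB

Fixed contribution from the other source: Σ 10^(L/10) = 10^(70/10) = 1.000e+07 (70.00 dB(A)).
The limit corresponds to 10^(77/10) = 5.012e+07; subtracting the fixed part leaves 4.012e+07 for the air handling unit, i.e. 76.03 dB(A).
Required insertion loss = 80 − 76.03 = 3.97 dB.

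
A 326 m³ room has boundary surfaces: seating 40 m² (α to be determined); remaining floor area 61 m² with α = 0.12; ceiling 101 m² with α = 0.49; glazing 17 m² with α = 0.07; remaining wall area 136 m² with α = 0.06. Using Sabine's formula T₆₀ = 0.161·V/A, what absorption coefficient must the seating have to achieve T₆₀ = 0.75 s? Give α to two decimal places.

0.10

A = 0.161·V/T₆₀ = 0.161·326/0.75 = 69.98 m² sabins.
Absorption from the other surfaces = 61·0.12 + 101·0.49 + 17·0.07 + 136·0.06 = 66.16 m², so the seating must supply 3.82 m² over 40 m².
α = 3.82/40 = 0.096.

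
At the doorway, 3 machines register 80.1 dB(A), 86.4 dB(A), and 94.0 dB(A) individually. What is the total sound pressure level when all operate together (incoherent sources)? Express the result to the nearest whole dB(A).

Incoherent sources combine by intensity addition: L_total = 10·log₁₀(Σ 10^(L_i/10)).
Σ 10^(L/10) = 10^(80.1/10) + 10^(86.4/10) + 10^(94.0/10) = 3.051e+09.
L_total = 10·log₁₀(3.051e+09) = 94.84 dB(A).

95 dB(A)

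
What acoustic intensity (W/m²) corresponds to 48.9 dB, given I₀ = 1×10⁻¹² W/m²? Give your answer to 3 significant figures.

L = 10·log₁₀(I/I₀) ⇒ I = I₀·10^(L/10) = 10⁻¹² × 10^4.89.

7.76e-08 W/m²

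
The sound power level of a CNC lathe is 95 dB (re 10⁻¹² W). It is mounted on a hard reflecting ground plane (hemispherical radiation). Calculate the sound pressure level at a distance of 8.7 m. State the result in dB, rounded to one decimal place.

L_p = L_w − 10·log₁₀(2π·r²) with r = 8.7 m.
2π·r² = 475.6 m², 10·log₁₀ of that is 26.772 dB.
L_p = 95 − 26.772 = 68.23 dB.

68.2 dB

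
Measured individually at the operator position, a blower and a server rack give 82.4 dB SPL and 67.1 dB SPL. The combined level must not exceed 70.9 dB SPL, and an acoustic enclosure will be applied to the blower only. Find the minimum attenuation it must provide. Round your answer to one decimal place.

Fixed contribution from the other source: Σ 10^(L/10) = 10^(67.1/10) = 5.129e+06 (67.10 dB SPL).
The limit corresponds to 10^(70.9/10) = 1.230e+07; subtracting the fixed part leaves 7.174e+06 for the blower, i.e. 68.56 dB SPL.
Required insertion loss = 82.4 − 68.56 = 13.84 dB.

13.8 dB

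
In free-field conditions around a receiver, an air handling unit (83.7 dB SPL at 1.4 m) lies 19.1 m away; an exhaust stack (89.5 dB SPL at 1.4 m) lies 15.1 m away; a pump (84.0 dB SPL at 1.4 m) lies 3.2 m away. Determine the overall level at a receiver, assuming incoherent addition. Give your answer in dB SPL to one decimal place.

First find each source's level at the receiver (point-source: −20·log₁₀(r/r_ref)), then combine on an intensity basis.
air handling unit: 83.7 − 20·log₁₀(19.1/1.4) = 83.7 − 22.70 = 61.00 dB SPL.
exhaust stack: 89.5 − 20·log₁₀(15.1/1.4) = 89.5 − 20.66 = 68.84 dB SPL.
pump: 84.0 − 20·log₁₀(3.2/1.4) = 84.0 − 7.18 = 76.82 dB SPL.
Σ 10^(L/10) = 5.700e+07 → L_total = 10·log₁₀(5.700e+07) = 77.56 dB SPL.

77.6 dB SPL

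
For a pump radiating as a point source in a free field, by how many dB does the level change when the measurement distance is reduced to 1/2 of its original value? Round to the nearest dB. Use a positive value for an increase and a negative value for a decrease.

+6 dB

With spherical spreading the level changes by −20·log₁₀(r₂/r₁).
ΔL = −20·log₁₀(0.5) = +6.02 dB.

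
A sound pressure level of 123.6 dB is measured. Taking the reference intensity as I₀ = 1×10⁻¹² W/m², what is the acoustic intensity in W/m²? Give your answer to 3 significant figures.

L = 10·log₁₀(I/I₀) ⇒ I = I₀·10^(L/10) = 10⁻¹² × 10^12.36.

2.29 W/m²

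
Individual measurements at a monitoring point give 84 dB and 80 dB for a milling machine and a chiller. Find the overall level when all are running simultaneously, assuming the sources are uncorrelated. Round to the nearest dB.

Incoherent sources combine by intensity addition: L_total = 10·log₁₀(Σ 10^(L_i/10)).
Σ 10^(L/10) = 10^(84/10) + 10^(80/10) = 3.512e+08.
L_total = 10·log₁₀(3.512e+08) = 85.46 dB.

85 dB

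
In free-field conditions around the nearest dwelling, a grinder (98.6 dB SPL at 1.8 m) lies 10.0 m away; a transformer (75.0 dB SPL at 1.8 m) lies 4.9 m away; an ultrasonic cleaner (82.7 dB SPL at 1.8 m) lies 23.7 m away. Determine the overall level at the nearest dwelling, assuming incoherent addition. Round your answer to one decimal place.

83.8 dB SPL

First find each source's level at the receiver (point-source: −20·log₁₀(r/r_ref)), then combine on an intensity basis.
grinder: 98.6 − 20·log₁₀(10.0/1.8) = 98.6 − 14.89 = 83.71 dB SPL.
transformer: 75.0 − 20·log₁₀(4.9/1.8) = 75.0 − 8.70 = 66.30 dB SPL.
ultrasonic cleaner: 82.7 − 20·log₁₀(23.7/1.8) = 82.7 − 22.39 = 60.31 dB SPL.
Σ 10^(L/10) = 2.401e+08 → L_total = 10·log₁₀(2.401e+08) = 83.80 dB SPL.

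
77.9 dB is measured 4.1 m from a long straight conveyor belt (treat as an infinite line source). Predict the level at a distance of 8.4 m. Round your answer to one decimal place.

74.8 dB

For a line source, L₂ = L₁ − 10·log₁₀(r₂/r₁).
L₂ = 77.9 − 10·log₁₀(8.4/4.1) = 77.9 − 3.115 = 74.79 dB.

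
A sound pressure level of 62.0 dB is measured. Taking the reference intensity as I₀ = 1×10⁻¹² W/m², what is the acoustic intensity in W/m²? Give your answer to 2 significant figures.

1.6e-06 W/m²

I/I₀ = 10^(62.0/10) = 1.585e+06, so I = 1.585e+06 × 10⁻¹² W/m².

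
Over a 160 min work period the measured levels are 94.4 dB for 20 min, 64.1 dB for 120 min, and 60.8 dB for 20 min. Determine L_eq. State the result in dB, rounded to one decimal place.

85.4 dB

L_eq = 10·log₁₀[(1/T)·Σ tᵢ·10^(Lᵢ/10)] with T = 160 min.
Σ tᵢ·10^(Lᵢ/10) = 20·10^(94.4/10) + 120·10^(64.1/10) + 20·10^(60.8/10) = 5.542e+10.
L_eq = 10·log₁₀(5.542e+10/160) = 85.40 dB.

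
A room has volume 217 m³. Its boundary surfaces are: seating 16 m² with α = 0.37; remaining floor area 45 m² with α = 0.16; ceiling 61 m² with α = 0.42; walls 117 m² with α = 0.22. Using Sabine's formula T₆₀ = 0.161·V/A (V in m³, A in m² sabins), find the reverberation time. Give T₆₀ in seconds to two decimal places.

A = Σ Sᵢαᵢ = 16·0.37 + 45·0.16 + 61·0.42 + 117·0.22 = 64.48 m².
T₆₀ = 0.161 × 217 / 64.48 = 0.542 s.

0.54 s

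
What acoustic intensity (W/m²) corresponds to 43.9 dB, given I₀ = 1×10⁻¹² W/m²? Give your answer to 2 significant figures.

2.5e-08 W/m²

L = 10·log₁₀(I/I₀) ⇒ I = I₀·10^(L/10) = 10⁻¹² × 10^4.39.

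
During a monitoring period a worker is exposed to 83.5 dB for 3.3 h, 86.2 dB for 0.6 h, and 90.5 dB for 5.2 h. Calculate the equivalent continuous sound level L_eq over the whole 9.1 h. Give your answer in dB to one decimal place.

Weight each interval's intensity by its duration and average over T = 9.1 h:
Σ tᵢ·10^(Lᵢ/10) = 3.3·10^(83.5/10) + 0.6·10^(86.2/10) + 5.2·10^(90.5/10) = 6.823e+09.
L_eq = 10·log₁₀(6.823e+09/9.1) = 88.75 dB.

88.7 dB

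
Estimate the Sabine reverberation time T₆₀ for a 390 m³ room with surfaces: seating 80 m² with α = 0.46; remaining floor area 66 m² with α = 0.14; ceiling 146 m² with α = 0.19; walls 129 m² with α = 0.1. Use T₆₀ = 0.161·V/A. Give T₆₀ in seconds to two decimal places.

Summing Sᵢαᵢ: 80·0.46 + 66·0.14 + 146·0.19 + 129·0.1 = 86.68 m².
T₆₀ = 0.161·V/A = 0.161·390/86.68 = 0.724 s.

0.72 s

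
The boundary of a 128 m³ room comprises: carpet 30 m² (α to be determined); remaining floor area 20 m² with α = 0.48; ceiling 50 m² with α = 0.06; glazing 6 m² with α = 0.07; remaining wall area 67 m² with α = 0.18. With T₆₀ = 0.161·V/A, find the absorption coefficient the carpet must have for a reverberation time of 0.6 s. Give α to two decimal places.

From T₆₀ = 0.161·V/A, the target T₆₀ = 0.6 s needs A = 0.161·128/0.6 = 34.35 m².
Absorption from the other surfaces = 20·0.48 + 50·0.06 + 6·0.07 + 67·0.18 = 25.08 m², so the carpet must supply 9.27 m² over 30 m².
α = 9.27/30 = 0.309.

0.31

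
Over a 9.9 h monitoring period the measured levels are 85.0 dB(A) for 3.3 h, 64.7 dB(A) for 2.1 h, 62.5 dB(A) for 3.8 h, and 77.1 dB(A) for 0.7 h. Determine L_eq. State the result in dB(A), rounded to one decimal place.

Weight each interval's intensity by its duration and average over T = 9.9 h:
Σ tᵢ·10^(Lᵢ/10) = 3.3·10^(85.0/10) + 2.1·10^(64.7/10) + 3.8·10^(62.5/10) + 0.7·10^(77.1/10) = 1.092e+09.
L_eq = 10·log₁₀(1.092e+09/9.9) = 80.43 dB(A).

80.4 dB(A)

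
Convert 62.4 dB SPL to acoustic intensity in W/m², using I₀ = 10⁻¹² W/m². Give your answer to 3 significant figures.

1.74e-06 W/m²

L = 10·log₁₀(I/I₀) ⇒ I = I₀·10^(L/10) = 10⁻¹² × 10^6.24.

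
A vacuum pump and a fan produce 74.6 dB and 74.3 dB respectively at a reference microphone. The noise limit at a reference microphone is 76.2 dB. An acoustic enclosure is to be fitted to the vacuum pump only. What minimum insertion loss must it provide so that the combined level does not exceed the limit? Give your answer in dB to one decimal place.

2.9 dB

Everything except the vacuum pump sums to 10^(74.3/10) = 2.692e+07 in linear terms, 74.30 dB.
To meet 76.2 dB overall, the treated vacuum pump may contribute at most 10^(76.2/10) − 2.692e+07 = 1.477e+07, i.e. 71.69 dB.
So the vacuum pump must be reduced from 74.6 to 71.69 dB: IL = 2.91 dB.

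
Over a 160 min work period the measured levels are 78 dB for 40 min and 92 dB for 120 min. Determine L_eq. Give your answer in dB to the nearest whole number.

The energy average is taken in the linear domain: L_eq = 10·log₁₀[(Σ tᵢ·10^(Lᵢ/10))/T], T = 160 min.
Σ tᵢ·10^(Lᵢ/10) = 40·10^(78/10) + 120·10^(92/10) = 1.927e+11.
L_eq = 10·log₁₀(1.927e+11/160) = 90.81 dB.

91 dB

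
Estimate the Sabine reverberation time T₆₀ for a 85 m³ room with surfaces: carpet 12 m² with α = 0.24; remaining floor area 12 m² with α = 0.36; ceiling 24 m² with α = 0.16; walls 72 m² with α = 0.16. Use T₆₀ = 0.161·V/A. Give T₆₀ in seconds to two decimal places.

0.61 s

Total absorption A = 12·0.24 + 12·0.36 + 24·0.16 + 72·0.16 = 22.56 m² sabins.
T₆₀ = 0.161·V/A = 0.161·85/22.56 = 0.607 s.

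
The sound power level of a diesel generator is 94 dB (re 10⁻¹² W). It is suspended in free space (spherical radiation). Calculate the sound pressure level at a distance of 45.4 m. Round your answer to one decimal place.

Free-field spherical radiation: L_p = L_w − 10·log₁₀(4π·r²), r = 45.4 m.
4π·r² = 2.59e+04 m², 10·log₁₀ of that is 44.133 dB.
L_p = 94 − 44.133 = 49.87 dB.

49.9 dB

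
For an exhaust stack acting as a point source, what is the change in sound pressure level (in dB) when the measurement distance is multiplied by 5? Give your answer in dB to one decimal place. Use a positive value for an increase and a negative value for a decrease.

Point-source spreading: ΔL = −20·log₁₀(r₂/r₁).
ΔL = −20·log₁₀(5) = -13.98 dB.

-14.0 dB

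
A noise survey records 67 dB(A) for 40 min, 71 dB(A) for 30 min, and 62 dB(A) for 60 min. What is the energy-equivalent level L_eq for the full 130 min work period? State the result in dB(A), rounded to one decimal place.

67.1 dB(A)

L_eq = 10·log₁₀[(1/T)·Σ tᵢ·10^(Lᵢ/10)] with T = 130 min.
Σ tᵢ·10^(Lᵢ/10) = 40·10^(67/10) + 30·10^(71/10) + 60·10^(62/10) = 6.732e+08.
L_eq = 10·log₁₀(6.732e+08/130) = 67.14 dB(A).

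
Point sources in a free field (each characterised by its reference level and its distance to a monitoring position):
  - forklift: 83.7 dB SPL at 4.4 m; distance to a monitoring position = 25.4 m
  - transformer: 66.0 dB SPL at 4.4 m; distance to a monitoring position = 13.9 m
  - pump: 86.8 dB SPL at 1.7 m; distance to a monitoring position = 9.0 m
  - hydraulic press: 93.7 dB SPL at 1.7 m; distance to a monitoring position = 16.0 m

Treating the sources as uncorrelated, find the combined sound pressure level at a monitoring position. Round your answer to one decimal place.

77.1 dB SPL

Apply inverse-square spreading to bring every level to the receiver, then sum 10^(L/10).
forklift: 83.7 − 20·log₁₀(25.4/4.4) = 83.7 − 15.23 = 68.47 dB SPL.
transformer: 66.0 − 20·log₁₀(13.9/4.4) = 66.0 − 9.99 = 56.01 dB SPL.
pump: 86.8 − 20·log₁₀(9.0/1.7) = 86.8 − 14.48 = 72.32 dB SPL.
hydraulic press: 93.7 − 20·log₁₀(16.0/1.7) = 93.7 − 19.47 = 74.23 dB SPL.
Σ 10^(L/10) = 5.097e+07 → L_total = 10·log₁₀(5.097e+07) = 77.07 dB SPL.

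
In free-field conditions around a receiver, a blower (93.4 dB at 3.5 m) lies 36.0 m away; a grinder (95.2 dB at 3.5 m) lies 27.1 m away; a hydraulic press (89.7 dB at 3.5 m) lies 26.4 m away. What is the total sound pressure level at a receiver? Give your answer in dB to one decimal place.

First find each source's level at the receiver (point-source: −20·log₁₀(r/r_ref)), then combine on an intensity basis.
blower: 93.4 − 20·log₁₀(36.0/3.5) = 93.4 − 20.24 = 73.16 dB.
grinder: 95.2 − 20·log₁₀(27.1/3.5) = 95.2 − 17.78 = 77.42 dB.
hydraulic press: 89.7 − 20·log₁₀(26.4/3.5) = 89.7 − 17.55 = 72.15 dB.
Σ 10^(L/10) = 9.232e+07 → L_total = 10·log₁₀(9.232e+07) = 79.65 dB.

79.7 dB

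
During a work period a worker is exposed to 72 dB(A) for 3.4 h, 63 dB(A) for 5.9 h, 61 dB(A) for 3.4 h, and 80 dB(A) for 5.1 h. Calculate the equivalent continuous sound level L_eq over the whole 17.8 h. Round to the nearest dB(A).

The energy average is taken in the linear domain: L_eq = 10·log₁₀[(Σ tᵢ·10^(Lᵢ/10))/T], T = 17.8 h.
Σ tᵢ·10^(Lᵢ/10) = 3.4·10^(72/10) + 5.9·10^(63/10) + 3.4·10^(61/10) + 5.1·10^(80/10) = 5.799e+08.
L_eq = 10·log₁₀(5.799e+08/17.8) = 75.13 dB(A).

75 dB(A)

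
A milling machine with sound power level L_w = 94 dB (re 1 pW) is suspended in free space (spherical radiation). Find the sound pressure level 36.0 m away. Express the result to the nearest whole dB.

L_p = L_w − 10·log₁₀(4π·r²) with r = 36.0 m.
4π·r² = 1.629e+04 m², 10·log₁₀ of that is 42.118 dB.
L_p = 94 − 42.118 = 51.88 dB.

52 dB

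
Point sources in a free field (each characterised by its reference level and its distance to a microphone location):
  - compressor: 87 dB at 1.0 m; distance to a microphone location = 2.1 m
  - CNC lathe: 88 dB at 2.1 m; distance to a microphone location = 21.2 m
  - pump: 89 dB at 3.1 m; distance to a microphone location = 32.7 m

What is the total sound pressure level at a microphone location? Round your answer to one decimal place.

81.0 dB

First find each source's level at the receiver (point-source: −20·log₁₀(r/r_ref)), then combine on an intensity basis.
compressor: 87 − 20·log₁₀(2.1/1.0) = 87 − 6.44 = 80.56 dB.
CNC lathe: 88 − 20·log₁₀(21.2/2.1) = 88 − 20.08 = 67.92 dB.
pump: 89 − 20·log₁₀(32.7/3.1) = 89 − 20.46 = 68.54 dB.
Σ 10^(L/10) = 1.270e+08 → L_total = 10·log₁₀(1.270e+08) = 81.04 dB.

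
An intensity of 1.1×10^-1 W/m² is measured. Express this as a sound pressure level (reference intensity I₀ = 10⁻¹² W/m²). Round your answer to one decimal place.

110.4 dB

Dividing by I₀ shifts the exponent by 12: I/I₀ = 1.1×10^11.
L = 10·(0.0414 + 11) = 110.41 dB.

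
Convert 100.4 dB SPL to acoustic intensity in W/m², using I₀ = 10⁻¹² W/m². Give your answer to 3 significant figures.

0.0110 W/m²

I/I₀ = 10^(100.4/10) = 1.096e+10, so I = 1.096e+10 × 10⁻¹² W/m².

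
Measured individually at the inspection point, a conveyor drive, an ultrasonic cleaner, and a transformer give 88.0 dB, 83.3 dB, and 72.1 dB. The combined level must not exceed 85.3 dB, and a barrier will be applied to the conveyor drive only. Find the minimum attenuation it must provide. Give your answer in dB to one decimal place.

7.6 dB

Everything except the conveyor drive sums to 10^(83.3/10) + 10^(72.1/10) = 2.300e+08 in linear terms, 83.62 dB.
To meet 85.3 dB overall, the treated conveyor drive may contribute at most 10^(85.3/10) − 2.300e+08 = 1.088e+08, i.e. 80.37 dB.
Required insertion loss = 88.0 − 80.37 = 7.63 dB.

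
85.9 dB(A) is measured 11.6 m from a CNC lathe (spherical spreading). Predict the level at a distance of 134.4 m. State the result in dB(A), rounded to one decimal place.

Point-source attenuation: ΔL = 20·log₁₀(r₂/r₁) = 20·log₁₀(134.4/11.6) = 21.279 dB.
L₂ = 85.9 − 20·log₁₀(134.4/11.6) = 85.9 − 21.279 = 64.62 dB(A).

64.6 dB(A)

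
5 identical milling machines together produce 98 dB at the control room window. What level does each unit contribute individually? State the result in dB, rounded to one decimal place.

91.0 dB

For N identical incoherent sources L_total = L₁ + 10·log₁₀ N, so L₁ = 98 − 10·log₁₀(5) = 98 − 6.990.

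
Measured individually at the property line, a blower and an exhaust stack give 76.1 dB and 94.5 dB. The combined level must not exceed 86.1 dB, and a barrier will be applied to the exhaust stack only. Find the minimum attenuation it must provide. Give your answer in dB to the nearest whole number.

9 dB

The untreated sources together contribute 10^(76.1/10) = 4.074e+07, i.e. 76.10 dB.
To meet 86.1 dB overall, the treated exhaust stack may contribute at most 10^(86.1/10) − 4.074e+07 = 3.666e+08, i.e. 85.64 dB.
Required insertion loss = 94.5 − 85.64 = 8.86 dB.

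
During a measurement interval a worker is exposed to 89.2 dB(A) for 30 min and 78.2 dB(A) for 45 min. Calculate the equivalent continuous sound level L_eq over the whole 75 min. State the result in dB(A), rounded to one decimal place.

L_eq = 10·log₁₀[(1/T)·Σ tᵢ·10^(Lᵢ/10)] with T = 75 min.
Σ tᵢ·10^(Lᵢ/10) = 30·10^(89.2/10) + 45·10^(78.2/10) = 2.793e+10.
L_eq = 10·log₁₀(2.793e+10/75) = 85.71 dB(A).

85.7 dB(A)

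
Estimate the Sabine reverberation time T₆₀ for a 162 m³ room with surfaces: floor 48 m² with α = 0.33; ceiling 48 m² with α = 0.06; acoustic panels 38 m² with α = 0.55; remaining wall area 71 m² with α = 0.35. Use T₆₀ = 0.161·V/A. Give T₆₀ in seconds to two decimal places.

0.40 s

A = Σ Sᵢαᵢ = 48·0.33 + 48·0.06 + 38·0.55 + 71·0.35 = 64.47 m².
T₆₀ = 0.161 × 162 / 64.47 = 0.405 s.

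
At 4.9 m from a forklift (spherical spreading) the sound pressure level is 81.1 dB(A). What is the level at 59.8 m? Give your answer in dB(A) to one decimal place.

Point-source attenuation: ΔL = 20·log₁₀(r₂/r₁) = 20·log₁₀(59.8/4.9) = 21.730 dB.
L₂ = 81.1 − 20·log₁₀(59.8/4.9) = 81.1 − 21.730 = 59.37 dB(A).

59.4 dB(A)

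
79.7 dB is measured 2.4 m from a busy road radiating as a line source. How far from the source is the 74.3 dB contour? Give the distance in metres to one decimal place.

8.3 m

The 5.4 dB drop corresponds to a distance ratio of 10^(5.4/10) for a line source.
r₂ = 2.4·10^((79.7−74.3)/10) = 2.4·10^(5.4/10) = 8.32 m.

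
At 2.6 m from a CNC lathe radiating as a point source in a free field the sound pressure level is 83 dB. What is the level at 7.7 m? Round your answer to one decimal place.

73.6 dB

Spherical spreading from a point source gives a 20·log₁₀(r₂/r₁) drop.
L₂ = 83 − 20·log₁₀(7.7/2.6) = 83 − 9.430 = 73.57 dB.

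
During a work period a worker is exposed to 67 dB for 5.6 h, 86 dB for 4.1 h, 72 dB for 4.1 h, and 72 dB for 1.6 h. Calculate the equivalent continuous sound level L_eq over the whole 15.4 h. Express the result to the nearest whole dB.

81 dB

Weight each interval's intensity by its duration and average over T = 15.4 h:
Σ tᵢ·10^(Lᵢ/10) = 5.6·10^(67/10) + 4.1·10^(86/10) + 4.1·10^(72/10) + 1.6·10^(72/10) = 1.751e+09.
L_eq = 10·log₁₀(1.751e+09/15.4) = 80.56 dB.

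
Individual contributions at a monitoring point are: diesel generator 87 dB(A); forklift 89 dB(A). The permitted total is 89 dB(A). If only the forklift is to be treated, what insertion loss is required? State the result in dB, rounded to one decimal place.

The untreated sources together contribute 10^(87/10) = 5.012e+08, i.e. 87.00 dB(A).
The limit corresponds to 10^(89/10) = 7.943e+08; subtracting the fixed part leaves 2.931e+08 for the forklift, i.e. 84.67 dB(A).
Required insertion loss = 89 − 84.67 = 4.33 dB.

4.3 dB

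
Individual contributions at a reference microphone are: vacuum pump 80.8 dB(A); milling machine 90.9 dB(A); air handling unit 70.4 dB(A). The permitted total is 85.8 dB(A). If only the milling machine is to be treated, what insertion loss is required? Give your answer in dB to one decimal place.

Everything except the milling machine sums to 10^(80.8/10) + 10^(70.4/10) = 1.312e+08 in linear terms, 81.18 dB(A).
The limit corresponds to 10^(85.8/10) = 3.802e+08; subtracting the fixed part leaves 2.490e+08 for the milling machine, i.e. 83.96 dB(A).
So the milling machine must be reduced from 90.9 to 83.96 dB(A): IL = 6.94 dB.

6.9 dB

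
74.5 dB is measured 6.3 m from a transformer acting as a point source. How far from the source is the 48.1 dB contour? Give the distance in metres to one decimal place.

Point-source spreading drops the level by 20·log₁₀(r₂/r₁); inverting, r₂/r₁ = 10^(ΔL/20).
r₂ = 6.3·10^((74.5−48.1)/20) = 6.3·10^(26.4/20) = 131.63 m.

131.6 m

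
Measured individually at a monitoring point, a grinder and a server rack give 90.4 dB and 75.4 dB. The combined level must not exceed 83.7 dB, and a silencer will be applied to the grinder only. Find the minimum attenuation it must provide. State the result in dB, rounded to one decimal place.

7.4 dB

Fixed contribution from the other source: Σ 10^(L/10) = 10^(75.4/10) = 3.467e+07 (75.40 dB).
To meet 83.7 dB overall, the treated grinder may contribute at most 10^(83.7/10) − 3.467e+07 = 1.997e+08, i.e. 83.00 dB.
So the grinder must be reduced from 90.4 to 83.00 dB: IL = 7.40 dB.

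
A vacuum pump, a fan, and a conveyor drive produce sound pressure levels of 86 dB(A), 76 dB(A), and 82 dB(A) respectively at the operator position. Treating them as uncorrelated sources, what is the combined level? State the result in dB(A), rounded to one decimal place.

Incoherent sources combine by intensity addition: L_total = 10·log₁₀(Σ 10^(L_i/10)).
Σ 10^(L/10) = 10^(86/10) + 10^(76/10) + 10^(82/10) = 5.964e+08.
L_total = 10·log₁₀(5.964e+08) = 87.76 dB(A).

87.8 dB(A)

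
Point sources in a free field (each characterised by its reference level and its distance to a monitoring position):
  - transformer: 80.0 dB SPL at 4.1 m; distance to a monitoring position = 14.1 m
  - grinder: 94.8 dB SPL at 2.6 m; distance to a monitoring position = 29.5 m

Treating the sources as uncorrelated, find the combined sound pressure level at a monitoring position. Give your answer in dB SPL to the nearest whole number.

First find each source's level at the receiver (point-source: −20·log₁₀(r/r_ref)), then combine on an intensity basis.
transformer: 80.0 − 20·log₁₀(14.1/4.1) = 80.0 − 10.73 = 69.27 dB SPL.
grinder: 94.8 − 20·log₁₀(29.5/2.6) = 94.8 − 21.10 = 73.70 dB SPL.
Σ 10^(L/10) = 3.191e+07 → L_total = 10·log₁₀(3.191e+07) = 75.04 dB SPL.

75 dB SPL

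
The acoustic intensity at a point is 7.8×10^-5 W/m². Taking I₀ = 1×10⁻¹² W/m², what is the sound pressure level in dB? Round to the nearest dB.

79 dB

Dividing by I₀ shifts the exponent by 12: I/I₀ = 7.8×10^7.
L = 10·(0.8921 + 7) = 78.92 dB.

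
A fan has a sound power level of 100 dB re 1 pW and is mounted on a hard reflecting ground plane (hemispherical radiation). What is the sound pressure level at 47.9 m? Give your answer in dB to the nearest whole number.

58 dB

L_p = L_w − 10·log₁₀(2π·r²) with r = 47.9 m.
2π·r² = 1.442e+04 m², 10·log₁₀ of that is 41.589 dB.
L_p = 100 − 41.589 = 58.41 dB.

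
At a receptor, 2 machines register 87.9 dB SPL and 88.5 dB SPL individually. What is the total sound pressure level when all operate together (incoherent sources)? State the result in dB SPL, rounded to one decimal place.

91.2 dB SPL

Incoherent sources combine by intensity addition: L_total = 10·log₁₀(Σ 10^(L_i/10)).
Σ 10^(L/10) = 10^(87.9/10) + 10^(88.5/10) = 1.325e+09.
L_total = 10·log₁₀(1.325e+09) = 91.22 dB SPL.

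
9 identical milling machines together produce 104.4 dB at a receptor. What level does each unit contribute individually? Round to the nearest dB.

95 dB

9 equal contributions raise the level by 10·log₁₀ 9 = 9.542 dB, so each unit alone gives 104.4 − 9.542.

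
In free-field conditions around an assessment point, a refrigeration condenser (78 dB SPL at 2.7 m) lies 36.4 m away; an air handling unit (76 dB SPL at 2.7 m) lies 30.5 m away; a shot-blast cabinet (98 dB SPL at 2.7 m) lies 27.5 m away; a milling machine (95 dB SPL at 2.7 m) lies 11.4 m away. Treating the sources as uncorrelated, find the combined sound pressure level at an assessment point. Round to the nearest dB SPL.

84 dB SPL

Apply inverse-square spreading to bring every level to the receiver, then sum 10^(L/10).
refrigeration condenser: 78 − 20·log₁₀(36.4/2.7) = 78 − 22.59 = 55.41 dB SPL.
air handling unit: 76 − 20·log₁₀(30.5/2.7) = 76 − 21.06 = 54.94 dB SPL.
shot-blast cabinet: 98 − 20·log₁₀(27.5/2.7) = 98 − 20.16 = 77.84 dB SPL.
milling machine: 95 − 20·log₁₀(11.4/2.7) = 95 − 12.51 = 82.49 dB SPL.
Σ 10^(L/10) = 2.389e+08 → L_total = 10·log₁₀(2.389e+08) = 83.78 dB SPL.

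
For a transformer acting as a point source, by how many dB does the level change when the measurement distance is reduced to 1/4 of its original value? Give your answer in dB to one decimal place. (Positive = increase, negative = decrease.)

With spherical spreading the level changes by −20·log₁₀(r₂/r₁).
ΔL = −20·log₁₀(0.25) = +12.04 dB.

+12.0 dB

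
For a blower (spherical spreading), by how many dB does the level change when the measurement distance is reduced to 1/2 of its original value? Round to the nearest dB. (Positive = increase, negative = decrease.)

With spherical spreading the level changes by −20·log₁₀(r₂/r₁).
ΔL = −20·log₁₀(0.5) = +6.02 dB.

+6 dB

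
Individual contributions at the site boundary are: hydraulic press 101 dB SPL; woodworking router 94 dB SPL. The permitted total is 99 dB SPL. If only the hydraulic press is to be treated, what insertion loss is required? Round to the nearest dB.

4 dB

The untreated sources together contribute 10^(94/10) = 2.512e+09, i.e. 94.00 dB SPL.
To meet 99 dB SPL overall, the treated hydraulic press may contribute at most 10^(99/10) − 2.512e+09 = 5.431e+09, i.e. 97.35 dB SPL.
So the hydraulic press must be reduced from 101 to 97.35 dB SPL: IL = 3.65 dB.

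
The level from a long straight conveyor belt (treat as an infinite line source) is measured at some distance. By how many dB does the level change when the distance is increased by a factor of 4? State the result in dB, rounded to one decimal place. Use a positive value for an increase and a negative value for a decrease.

With cylindrical spreading the level changes by −10·log₁₀(r₂/r₁).
ΔL = −10·log₁₀(4) = -6.02 dB.

-6.0 dB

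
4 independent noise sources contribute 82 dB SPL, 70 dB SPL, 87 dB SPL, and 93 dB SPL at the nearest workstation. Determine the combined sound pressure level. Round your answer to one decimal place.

Incoherent sources combine by intensity addition: L_total = 10·log₁₀(Σ 10^(L_i/10)).
Σ 10^(L/10) = 10^(82/10) + 10^(70/10) + 10^(87/10) + 10^(93/10) = 2.665e+09.
L_total = 10·log₁₀(2.665e+09) = 94.26 dB SPL.

94.3 dB SPL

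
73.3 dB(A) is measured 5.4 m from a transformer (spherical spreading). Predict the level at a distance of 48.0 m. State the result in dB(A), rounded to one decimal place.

For a point source, L₂ = L₁ − 20·log₁₀(r₂/r₁).
L₂ = 73.3 − 20·log₁₀(48.0/5.4) = 73.3 − 18.977 = 54.32 dB(A).

54.3 dB(A)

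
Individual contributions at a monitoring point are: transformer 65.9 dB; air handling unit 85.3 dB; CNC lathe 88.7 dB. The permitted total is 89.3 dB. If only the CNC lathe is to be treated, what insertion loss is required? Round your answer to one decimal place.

Fixed contribution from the other sources: Σ 10^(L/10) = 10^(65.9/10) + 10^(85.3/10) = 3.427e+08 (85.35 dB).
To meet 89.3 dB overall, the treated CNC lathe may contribute at most 10^(89.3/10) − 3.427e+08 = 5.084e+08, i.e. 87.06 dB.
So the CNC lathe must be reduced from 88.7 to 87.06 dB: IL = 1.64 dB.

1.6 dB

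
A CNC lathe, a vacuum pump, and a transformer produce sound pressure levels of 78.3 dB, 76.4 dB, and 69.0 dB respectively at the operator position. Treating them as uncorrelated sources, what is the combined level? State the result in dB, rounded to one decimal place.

Incoherent sources combine by intensity addition: L_total = 10·log₁₀(Σ 10^(L_i/10)).
Σ 10^(L/10) = 10^(78.3/10) + 10^(76.4/10) + 10^(69.0/10) = 1.192e+08.
L_total = 10·log₁₀(1.192e+08) = 80.76 dB.

80.8 dB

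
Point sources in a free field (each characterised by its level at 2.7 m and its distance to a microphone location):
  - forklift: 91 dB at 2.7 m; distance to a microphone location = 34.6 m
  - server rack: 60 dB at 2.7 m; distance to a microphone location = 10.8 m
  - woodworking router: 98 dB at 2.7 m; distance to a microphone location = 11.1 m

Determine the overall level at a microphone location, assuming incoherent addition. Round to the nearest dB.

Apply inverse-square spreading to bring every level to the receiver, then sum 10^(L/10).
forklift: 91 − 20·log₁₀(34.6/2.7) = 91 − 22.15 = 68.85 dB.
server rack: 60 − 20·log₁₀(10.8/2.7) = 60 − 12.04 = 47.96 dB.
woodworking router: 98 − 20·log₁₀(11.1/2.7) = 98 − 12.28 = 85.72 dB.
Σ 10^(L/10) = 3.810e+08 → L_total = 10·log₁₀(3.810e+08) = 85.81 dB.

86 dB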